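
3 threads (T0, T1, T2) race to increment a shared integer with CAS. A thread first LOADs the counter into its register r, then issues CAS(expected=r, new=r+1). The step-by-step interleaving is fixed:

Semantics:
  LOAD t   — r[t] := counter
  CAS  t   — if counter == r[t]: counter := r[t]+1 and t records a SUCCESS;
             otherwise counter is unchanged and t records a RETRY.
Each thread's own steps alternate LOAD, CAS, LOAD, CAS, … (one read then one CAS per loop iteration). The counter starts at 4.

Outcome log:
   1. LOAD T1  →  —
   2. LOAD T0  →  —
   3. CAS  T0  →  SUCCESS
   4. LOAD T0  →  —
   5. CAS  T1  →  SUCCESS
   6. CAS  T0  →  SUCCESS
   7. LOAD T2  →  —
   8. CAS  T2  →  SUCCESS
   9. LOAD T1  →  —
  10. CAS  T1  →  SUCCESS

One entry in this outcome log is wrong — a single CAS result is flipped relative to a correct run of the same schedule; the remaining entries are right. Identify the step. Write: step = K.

step = 5

Reference trace:
T1 LOAD — after: cnt=4, r=4 — load
T0 LOAD — after: cnt=4, r=4 — load
T0 CAS — after: cnt=5, r=4 — ok
T0 LOAD — after: cnt=5, r=5 — load
T1 CAS — after: cnt=5, r=4 — retry
T0 CAS — after: cnt=6, r=5 — ok
T2 LOAD — after: cnt=6, r=6 — load
T2 CAS — after: cnt=7, r=6 — ok
T1 LOAD — after: cnt=7, r=7 — load
T1 CAS — after: cnt=8, r=7 — ok
Flip is step 5.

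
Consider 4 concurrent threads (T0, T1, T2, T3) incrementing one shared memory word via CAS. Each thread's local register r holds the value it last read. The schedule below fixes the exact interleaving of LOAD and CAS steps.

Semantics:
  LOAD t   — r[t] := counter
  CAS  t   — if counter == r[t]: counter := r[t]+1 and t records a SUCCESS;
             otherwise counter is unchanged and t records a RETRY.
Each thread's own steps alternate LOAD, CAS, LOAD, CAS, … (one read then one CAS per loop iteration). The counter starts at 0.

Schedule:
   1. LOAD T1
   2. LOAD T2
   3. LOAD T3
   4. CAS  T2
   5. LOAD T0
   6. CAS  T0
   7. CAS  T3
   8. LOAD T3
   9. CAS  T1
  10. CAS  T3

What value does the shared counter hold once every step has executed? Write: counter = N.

counter = 3

#1 T1 reads 0
#2 T2 reads 0
#3 T3 reads 0
#4 T2 CAS(0→1) writes; counter now 1
#5 T0 reads 1
#6 T0 CAS(1→2) writes; counter now 2
#7 T3 CAS(0→1) fails; counter now 2
#8 T3 reads 2
#9 T1 CAS(0→1) fails; counter now 2
#10 T3 CAS(2→3) writes; counter now 3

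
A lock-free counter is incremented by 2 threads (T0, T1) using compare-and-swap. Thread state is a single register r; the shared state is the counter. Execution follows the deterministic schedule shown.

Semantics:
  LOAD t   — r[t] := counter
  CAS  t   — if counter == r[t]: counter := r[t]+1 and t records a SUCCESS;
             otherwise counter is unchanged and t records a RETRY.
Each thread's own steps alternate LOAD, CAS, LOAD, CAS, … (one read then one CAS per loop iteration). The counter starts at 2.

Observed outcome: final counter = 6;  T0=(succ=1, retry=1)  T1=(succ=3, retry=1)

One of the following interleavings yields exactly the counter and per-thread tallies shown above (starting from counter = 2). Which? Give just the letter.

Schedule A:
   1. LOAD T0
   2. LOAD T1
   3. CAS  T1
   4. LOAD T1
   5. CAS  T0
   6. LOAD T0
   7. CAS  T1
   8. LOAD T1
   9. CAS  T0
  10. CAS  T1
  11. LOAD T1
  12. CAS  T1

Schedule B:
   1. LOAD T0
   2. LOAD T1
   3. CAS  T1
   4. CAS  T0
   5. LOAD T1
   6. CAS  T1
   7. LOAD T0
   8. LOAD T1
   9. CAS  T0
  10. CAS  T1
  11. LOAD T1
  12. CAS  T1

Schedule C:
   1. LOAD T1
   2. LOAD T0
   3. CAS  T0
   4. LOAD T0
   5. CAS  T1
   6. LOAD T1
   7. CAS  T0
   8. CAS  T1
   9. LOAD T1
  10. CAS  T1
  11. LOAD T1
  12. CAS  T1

Simulating candidate B:
   1) LOAD T0:  M=2  r_T0=2
   2) LOAD T1:  M=2  r_T1=2
   3) CAS  T1:  M=3  r_T1=2 ✓
   4) CAS  T0:  M=3  r_T0=2 ✗
   5) LOAD T1:  M=3  r_T1=3
   6) CAS  T1:  M=4  r_T1=3 ✓
   7) LOAD T0:  M=4  r_T0=4
   8) LOAD T1:  M=4  r_T1=4
   9) CAS  T0:  M=5  r_T0=4 ✓
  10) CAS  T1:  M=5  r_T1=4 ✗
  11) LOAD T1:  M=5  r_T1=5
  12) CAS  T1:  M=6  r_T1=5 ✓

B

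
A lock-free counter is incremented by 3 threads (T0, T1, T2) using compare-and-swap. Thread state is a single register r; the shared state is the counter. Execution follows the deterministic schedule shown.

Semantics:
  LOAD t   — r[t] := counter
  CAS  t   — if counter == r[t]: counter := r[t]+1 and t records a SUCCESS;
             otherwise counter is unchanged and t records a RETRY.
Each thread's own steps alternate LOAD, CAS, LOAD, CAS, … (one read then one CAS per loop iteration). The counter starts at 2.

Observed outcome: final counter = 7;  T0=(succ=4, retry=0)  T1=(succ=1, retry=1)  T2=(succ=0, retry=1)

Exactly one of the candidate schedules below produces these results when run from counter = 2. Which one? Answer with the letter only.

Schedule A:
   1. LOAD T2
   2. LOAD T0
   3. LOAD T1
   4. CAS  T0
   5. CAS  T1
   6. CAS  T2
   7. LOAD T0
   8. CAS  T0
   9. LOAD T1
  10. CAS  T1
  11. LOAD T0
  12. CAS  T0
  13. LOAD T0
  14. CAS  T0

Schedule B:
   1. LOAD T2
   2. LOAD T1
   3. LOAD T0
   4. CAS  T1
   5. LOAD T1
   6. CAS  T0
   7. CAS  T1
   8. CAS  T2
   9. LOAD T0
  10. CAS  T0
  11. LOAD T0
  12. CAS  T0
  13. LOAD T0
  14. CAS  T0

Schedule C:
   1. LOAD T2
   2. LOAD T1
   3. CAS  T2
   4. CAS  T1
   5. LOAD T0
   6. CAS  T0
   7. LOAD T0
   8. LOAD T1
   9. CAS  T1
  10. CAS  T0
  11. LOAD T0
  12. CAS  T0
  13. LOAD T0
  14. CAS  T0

A

Simulating candidate A:
1. LOAD T2 → mem=2 r[T2]=2 [LOAD]
2. LOAD T0 → mem=2 r[T0]=2 [LOAD]
3. LOAD T1 → mem=2 r[T1]=2 [LOAD]
4. CAS T0 → mem=3 r[T0]=2 [OK]
5. CAS T1 → mem=3 r[T1]=2 [RETRY]
6. CAS T2 → mem=3 r[T2]=2 [RETRY]
7. LOAD T0 → mem=3 r[T0]=3 [LOAD]
8. CAS T0 → mem=4 r[T0]=3 [OK]
9. LOAD T1 → mem=4 r[T1]=4 [LOAD]
10. CAS T1 → mem=5 r[T1]=4 [OK]
11. LOAD T0 → mem=5 r[T0]=5 [LOAD]
12. CAS T0 → mem=6 r[T0]=5 [OK]
13. LOAD T0 → mem=6 r[T0]=6 [LOAD]
14. CAS T0 → mem=7 r[T0]=6 [OK]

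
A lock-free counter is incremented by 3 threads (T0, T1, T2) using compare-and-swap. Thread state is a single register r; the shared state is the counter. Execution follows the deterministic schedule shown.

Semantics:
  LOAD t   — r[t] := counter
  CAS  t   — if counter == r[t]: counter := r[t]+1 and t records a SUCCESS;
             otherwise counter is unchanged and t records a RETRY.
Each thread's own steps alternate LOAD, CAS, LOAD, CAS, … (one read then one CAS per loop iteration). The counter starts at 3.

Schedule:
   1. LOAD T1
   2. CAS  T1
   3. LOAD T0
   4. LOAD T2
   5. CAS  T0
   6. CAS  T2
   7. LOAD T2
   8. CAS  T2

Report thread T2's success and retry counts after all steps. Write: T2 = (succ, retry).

T2 = (1, 1)

T1 LOAD — after: cnt=3, r=3 — load
T1 CAS — after: cnt=4, r=3 — ok
T0 LOAD — after: cnt=4, r=4 — load
T2 LOAD — after: cnt=4, r=4 — load
T0 CAS — after: cnt=5, r=4 — ok
T2 CAS — after: cnt=5, r=4 — retry
T2 LOAD — after: cnt=5, r=5 — load
T2 CAS — after: cnt=6, r=5 — ok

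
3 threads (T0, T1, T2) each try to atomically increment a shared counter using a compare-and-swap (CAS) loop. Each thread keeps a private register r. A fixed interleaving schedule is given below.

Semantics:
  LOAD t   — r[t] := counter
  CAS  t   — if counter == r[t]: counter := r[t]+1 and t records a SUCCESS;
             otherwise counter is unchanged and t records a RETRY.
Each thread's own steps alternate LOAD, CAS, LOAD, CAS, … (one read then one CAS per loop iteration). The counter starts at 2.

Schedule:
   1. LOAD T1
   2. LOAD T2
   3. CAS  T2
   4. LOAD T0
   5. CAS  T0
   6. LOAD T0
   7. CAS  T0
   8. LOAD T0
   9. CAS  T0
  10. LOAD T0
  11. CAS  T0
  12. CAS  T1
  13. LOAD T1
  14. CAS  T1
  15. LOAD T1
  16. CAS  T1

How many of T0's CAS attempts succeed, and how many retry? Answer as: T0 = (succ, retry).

T0 = (4, 0)

T1 LOAD — after: cnt=2, r=2 — load
T2 LOAD — after: cnt=2, r=2 — load
T2 CAS — after: cnt=3, r=2 — ok
T0 LOAD — after: cnt=3, r=3 — load
T0 CAS — after: cnt=4, r=3 — ok
T0 LOAD — after: cnt=4, r=4 — load
T0 CAS — after: cnt=5, r=4 — ok
T0 LOAD — after: cnt=5, r=5 — load
T0 CAS — after: cnt=6, r=5 — ok
T0 LOAD — after: cnt=6, r=6 — load
T0 CAS — after: cnt=7, r=6 — ok
T1 CAS — after: cnt=7, r=2 — retry
T1 LOAD — after: cnt=7, r=7 — load
T1 CAS — after: cnt=8, r=7 — ok
T1 LOAD — after: cnt=8, r=8 — load
T1 CAS — after: cnt=9, r=8 — ok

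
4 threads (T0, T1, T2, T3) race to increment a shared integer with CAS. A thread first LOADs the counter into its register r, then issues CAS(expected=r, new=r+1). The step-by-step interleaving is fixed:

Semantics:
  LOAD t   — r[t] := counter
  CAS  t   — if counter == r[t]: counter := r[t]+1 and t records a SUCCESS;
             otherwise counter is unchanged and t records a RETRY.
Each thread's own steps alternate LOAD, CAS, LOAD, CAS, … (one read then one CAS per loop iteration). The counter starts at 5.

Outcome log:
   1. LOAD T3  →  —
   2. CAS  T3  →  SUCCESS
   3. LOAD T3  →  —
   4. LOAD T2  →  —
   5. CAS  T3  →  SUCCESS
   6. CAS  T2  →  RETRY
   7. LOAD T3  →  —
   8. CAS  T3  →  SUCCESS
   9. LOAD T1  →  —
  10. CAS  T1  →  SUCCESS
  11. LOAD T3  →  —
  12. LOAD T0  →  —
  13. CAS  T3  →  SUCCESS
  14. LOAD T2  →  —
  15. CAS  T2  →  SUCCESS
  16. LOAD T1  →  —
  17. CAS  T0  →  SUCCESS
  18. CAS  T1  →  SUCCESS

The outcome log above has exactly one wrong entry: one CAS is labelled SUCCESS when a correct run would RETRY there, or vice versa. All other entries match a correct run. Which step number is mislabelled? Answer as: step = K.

Reference trace:
   1) LOAD T3:  M=5  r_T3=5
   2) CAS  T3:  M=6  r_T3=5 ✓
   3) LOAD T3:  M=6  r_T3=6
   4) LOAD T2:  M=6  r_T2=6
   5) CAS  T3:  M=7  r_T3=6 ✓
   6) CAS  T2:  M=7  r_T2=6 ✗
   7) LOAD T3:  M=7  r_T3=7
   8) CAS  T3:  M=8  r_T3=7 ✓
   9) LOAD T1:  M=8  r_T1=8
  10) CAS  T1:  M=9  r_T1=8 ✓
  11) LOAD T3:  M=9  r_T3=9
  12) LOAD T0:  M=9  r_T0=9
  13) CAS  T3:  M=10  r_T3=9 ✓
  14) LOAD T2:  M=10  r_T2=10
  15) CAS  T2:  M=11  r_T2=10 ✓
  16) LOAD T1:  M=11  r_T1=11
  17) CAS  T0:  M=11  r_T0=9 ✗
  18) CAS  T1:  M=12  r_T1=11 ✓
Log disagrees first at step 17.

step = 17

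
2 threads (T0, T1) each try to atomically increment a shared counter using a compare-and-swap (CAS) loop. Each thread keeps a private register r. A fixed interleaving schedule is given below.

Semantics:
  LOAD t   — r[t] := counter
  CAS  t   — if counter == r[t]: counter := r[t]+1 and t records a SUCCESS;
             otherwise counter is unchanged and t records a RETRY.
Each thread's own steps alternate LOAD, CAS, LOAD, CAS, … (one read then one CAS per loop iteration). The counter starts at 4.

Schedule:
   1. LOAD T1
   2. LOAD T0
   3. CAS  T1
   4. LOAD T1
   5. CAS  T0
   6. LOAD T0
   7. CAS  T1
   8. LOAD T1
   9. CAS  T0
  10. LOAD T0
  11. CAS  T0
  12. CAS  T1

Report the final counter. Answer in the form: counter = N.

T1 LOAD — after: cnt=4, r=4 — load
T0 LOAD — after: cnt=4, r=4 — load
T1 CAS — after: cnt=5, r=4 — ok
T1 LOAD — after: cnt=5, r=5 — load
T0 CAS — after: cnt=5, r=4 — retry
T0 LOAD — after: cnt=5, r=5 — load
T1 CAS — after: cnt=6, r=5 — ok
T1 LOAD — after: cnt=6, r=6 — load
T0 CAS — after: cnt=6, r=5 — retry
T0 LOAD — after: cnt=6, r=6 — load
T0 CAS — after: cnt=7, r=6 — ok
T1 CAS — after: cnt=7, r=6 — retry

counter = 7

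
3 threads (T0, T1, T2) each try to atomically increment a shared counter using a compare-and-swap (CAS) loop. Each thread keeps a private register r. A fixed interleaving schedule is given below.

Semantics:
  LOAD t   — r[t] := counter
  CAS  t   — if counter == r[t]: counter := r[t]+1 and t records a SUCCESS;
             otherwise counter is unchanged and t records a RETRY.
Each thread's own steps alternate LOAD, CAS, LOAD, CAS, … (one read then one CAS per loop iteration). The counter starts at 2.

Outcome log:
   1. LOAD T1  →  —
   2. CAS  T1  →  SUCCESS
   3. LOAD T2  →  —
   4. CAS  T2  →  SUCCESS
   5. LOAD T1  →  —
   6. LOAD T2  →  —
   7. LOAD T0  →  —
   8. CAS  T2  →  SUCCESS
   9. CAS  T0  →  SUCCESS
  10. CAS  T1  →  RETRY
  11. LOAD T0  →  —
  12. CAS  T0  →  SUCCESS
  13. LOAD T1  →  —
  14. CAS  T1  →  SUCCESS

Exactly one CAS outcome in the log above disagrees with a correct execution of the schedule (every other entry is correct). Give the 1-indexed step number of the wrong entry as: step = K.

step = 9

Reference trace:
[1] T1.load  rd  (counter 2, T1.r 2)
[2] T1.cas  hit  (counter 3, T1.r 2)
[3] T2.load  rd  (counter 3, T2.r 3)
[4] T2.cas  hit  (counter 4, T2.r 3)
[5] T1.load  rd  (counter 4, T1.r 4)
[6] T2.load  rd  (counter 4, T2.r 4)
[7] T0.load  rd  (counter 4, T0.r 4)
[8] T2.cas  hit  (counter 5, T2.r 4)
[9] T0.cas  miss  (counter 5, T0.r 4)
[10] T1.cas  miss  (counter 5, T1.r 4)
[11] T0.load  rd  (counter 5, T0.r 5)
[12] T0.cas  hit  (counter 6, T0.r 5)
[13] T1.load  rd  (counter 6, T1.r 6)
[14] T1.cas  hit  (counter 7, T1.r 6)
Mismatch at 9.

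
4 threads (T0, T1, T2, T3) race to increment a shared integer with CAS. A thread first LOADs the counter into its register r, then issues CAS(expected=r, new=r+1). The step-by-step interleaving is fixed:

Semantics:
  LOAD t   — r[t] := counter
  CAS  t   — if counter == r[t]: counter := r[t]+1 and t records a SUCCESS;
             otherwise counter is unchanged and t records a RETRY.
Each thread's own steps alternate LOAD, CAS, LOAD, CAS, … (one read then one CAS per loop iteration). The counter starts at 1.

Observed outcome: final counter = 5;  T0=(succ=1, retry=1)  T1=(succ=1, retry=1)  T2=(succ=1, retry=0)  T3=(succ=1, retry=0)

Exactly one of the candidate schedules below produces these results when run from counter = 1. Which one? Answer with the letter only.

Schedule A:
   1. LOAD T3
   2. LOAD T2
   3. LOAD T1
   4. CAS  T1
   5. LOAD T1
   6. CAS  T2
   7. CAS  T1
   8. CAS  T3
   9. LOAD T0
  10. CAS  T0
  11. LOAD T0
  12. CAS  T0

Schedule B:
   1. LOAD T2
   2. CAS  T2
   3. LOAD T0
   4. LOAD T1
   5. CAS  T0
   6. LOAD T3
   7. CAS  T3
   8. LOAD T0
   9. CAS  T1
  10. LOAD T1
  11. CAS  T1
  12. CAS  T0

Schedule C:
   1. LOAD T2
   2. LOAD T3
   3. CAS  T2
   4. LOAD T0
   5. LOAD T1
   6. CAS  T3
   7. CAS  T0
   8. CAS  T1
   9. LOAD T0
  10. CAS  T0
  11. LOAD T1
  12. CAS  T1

Tracing schedule B:
1. LOAD T2 → mem=1 r[T2]=1 [LOAD]
2. CAS T2 → mem=2 r[T2]=1 [OK]
3. LOAD T0 → mem=2 r[T0]=2 [LOAD]
4. LOAD T1 → mem=2 r[T1]=2 [LOAD]
5. CAS T0 → mem=3 r[T0]=2 [OK]
6. LOAD T3 → mem=3 r[T3]=3 [LOAD]
7. CAS T3 → mem=4 r[T3]=3 [OK]
8. LOAD T0 → mem=4 r[T0]=4 [LOAD]
9. CAS T1 → mem=4 r[T1]=2 [RETRY]
10. LOAD T1 → mem=4 r[T1]=4 [LOAD]
11. CAS T1 → mem=5 r[T1]=4 [OK]
12. CAS T0 → mem=5 r[T0]=4 [RETRY]

B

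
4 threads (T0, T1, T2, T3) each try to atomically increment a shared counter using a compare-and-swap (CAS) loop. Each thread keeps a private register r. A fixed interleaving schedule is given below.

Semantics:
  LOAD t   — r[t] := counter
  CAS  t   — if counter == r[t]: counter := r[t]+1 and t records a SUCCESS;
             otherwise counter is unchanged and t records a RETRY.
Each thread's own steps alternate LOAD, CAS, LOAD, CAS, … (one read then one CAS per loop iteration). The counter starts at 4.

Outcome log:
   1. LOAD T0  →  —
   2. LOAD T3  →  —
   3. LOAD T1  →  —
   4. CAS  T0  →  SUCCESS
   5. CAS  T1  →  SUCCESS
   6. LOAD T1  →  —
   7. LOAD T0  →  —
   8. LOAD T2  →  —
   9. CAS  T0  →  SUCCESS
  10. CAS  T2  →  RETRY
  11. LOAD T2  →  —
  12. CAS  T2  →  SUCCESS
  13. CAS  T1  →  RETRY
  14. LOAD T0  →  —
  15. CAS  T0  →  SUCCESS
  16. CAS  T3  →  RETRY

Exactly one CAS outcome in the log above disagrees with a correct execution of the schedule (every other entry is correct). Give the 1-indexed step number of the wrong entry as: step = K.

Reference trace:
step 1: T0 LOAD ⇒ load; ctr=4 reg=4
step 2: T3 LOAD ⇒ load; ctr=4 reg=4
step 3: T1 LOAD ⇒ load; ctr=4 reg=4
step 4: T0 CAS ⇒ ok; ctr=5 reg=4
step 5: T1 CAS ⇒ retry; ctr=5 reg=4
step 6: T1 LOAD ⇒ load; ctr=5 reg=5
step 7: T0 LOAD ⇒ load; ctr=5 reg=5
step 8: T2 LOAD ⇒ load; ctr=5 reg=5
step 9: T0 CAS ⇒ ok; ctr=6 reg=5
step 10: T2 CAS ⇒ retry; ctr=6 reg=5
step 11: T2 LOAD ⇒ load; ctr=6 reg=6
step 12: T2 CAS ⇒ ok; ctr=7 reg=6
step 13: T1 CAS ⇒ retry; ctr=7 reg=5
step 14: T0 LOAD ⇒ load; ctr=7 reg=7
step 15: T0 CAS ⇒ ok; ctr=8 reg=7
step 16: T3 CAS ⇒ retry; ctr=8 reg=4
Flip is step 5.

step = 5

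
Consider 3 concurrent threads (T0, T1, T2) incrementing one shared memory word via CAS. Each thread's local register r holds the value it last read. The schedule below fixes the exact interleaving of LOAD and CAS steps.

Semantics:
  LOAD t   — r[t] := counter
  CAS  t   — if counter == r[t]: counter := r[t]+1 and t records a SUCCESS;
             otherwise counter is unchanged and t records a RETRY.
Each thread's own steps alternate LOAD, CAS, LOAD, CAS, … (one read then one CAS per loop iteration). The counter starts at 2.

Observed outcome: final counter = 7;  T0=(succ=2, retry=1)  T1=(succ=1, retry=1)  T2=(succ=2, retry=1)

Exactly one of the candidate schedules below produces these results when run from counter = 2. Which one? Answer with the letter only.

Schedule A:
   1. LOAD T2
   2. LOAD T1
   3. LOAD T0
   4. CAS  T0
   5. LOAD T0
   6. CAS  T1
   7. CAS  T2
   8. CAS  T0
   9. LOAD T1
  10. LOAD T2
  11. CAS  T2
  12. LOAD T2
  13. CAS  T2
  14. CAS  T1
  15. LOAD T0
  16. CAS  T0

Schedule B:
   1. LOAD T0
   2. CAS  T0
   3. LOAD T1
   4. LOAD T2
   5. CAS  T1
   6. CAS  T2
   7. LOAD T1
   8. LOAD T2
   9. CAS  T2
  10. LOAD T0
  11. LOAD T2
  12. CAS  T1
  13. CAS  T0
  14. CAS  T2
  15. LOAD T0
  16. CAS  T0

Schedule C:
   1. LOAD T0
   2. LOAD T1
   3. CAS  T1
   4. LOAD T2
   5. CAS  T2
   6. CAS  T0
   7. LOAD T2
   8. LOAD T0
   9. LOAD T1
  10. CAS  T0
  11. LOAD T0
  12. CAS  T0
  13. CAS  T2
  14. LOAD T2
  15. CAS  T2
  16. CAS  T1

C

Run C:
step 1: T0 LOAD ⇒ load; ctr=2 reg=2
step 2: T1 LOAD ⇒ load; ctr=2 reg=2
step 3: T1 CAS ⇒ ok; ctr=3 reg=2
step 4: T2 LOAD ⇒ load; ctr=3 reg=3
step 5: T2 CAS ⇒ ok; ctr=4 reg=3
step 6: T0 CAS ⇒ retry; ctr=4 reg=2
step 7: T2 LOAD ⇒ load; ctr=4 reg=4
step 8: T0 LOAD ⇒ load; ctr=4 reg=4
step 9: T1 LOAD ⇒ load; ctr=4 reg=4
step 10: T0 CAS ⇒ ok; ctr=5 reg=4
step 11: T0 LOAD ⇒ load; ctr=5 reg=5
step 12: T0 CAS ⇒ ok; ctr=6 reg=5
step 13: T2 CAS ⇒ retry; ctr=6 reg=4
step 14: T2 LOAD ⇒ load; ctr=6 reg=6
step 15: T2 CAS ⇒ ok; ctr=7 reg=6
step 16: T1 CAS ⇒ retry; ctr=7 reg=4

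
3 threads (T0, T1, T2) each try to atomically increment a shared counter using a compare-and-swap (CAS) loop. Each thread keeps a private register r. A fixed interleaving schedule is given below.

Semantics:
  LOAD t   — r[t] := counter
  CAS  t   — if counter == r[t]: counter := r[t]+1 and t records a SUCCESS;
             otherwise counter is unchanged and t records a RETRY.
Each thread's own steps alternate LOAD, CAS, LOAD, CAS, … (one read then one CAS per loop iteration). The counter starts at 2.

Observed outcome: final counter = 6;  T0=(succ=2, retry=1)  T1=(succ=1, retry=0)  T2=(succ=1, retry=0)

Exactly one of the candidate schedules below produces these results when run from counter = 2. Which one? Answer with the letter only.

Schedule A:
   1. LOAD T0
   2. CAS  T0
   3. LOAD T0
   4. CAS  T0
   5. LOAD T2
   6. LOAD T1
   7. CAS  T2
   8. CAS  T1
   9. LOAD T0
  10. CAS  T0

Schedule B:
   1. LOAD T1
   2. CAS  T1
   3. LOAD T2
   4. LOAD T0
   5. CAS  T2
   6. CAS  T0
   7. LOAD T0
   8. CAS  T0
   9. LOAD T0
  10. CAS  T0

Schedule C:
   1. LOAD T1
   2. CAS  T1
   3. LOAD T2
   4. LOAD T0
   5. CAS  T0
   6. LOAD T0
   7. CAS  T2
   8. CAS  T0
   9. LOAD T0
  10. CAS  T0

B

Tracing schedule B:
#1 T1 reads 2
#2 T1 CAS(2→3) writes; counter now 3
#3 T2 reads 3
#4 T0 reads 3
#5 T2 CAS(3→4) writes; counter now 4
#6 T0 CAS(3→4) fails; counter now 4
#7 T0 reads 4
#8 T0 CAS(4→5) writes; counter now 5
#9 T0 reads 5
#10 T0 CAS(5→6) writes; counter now 6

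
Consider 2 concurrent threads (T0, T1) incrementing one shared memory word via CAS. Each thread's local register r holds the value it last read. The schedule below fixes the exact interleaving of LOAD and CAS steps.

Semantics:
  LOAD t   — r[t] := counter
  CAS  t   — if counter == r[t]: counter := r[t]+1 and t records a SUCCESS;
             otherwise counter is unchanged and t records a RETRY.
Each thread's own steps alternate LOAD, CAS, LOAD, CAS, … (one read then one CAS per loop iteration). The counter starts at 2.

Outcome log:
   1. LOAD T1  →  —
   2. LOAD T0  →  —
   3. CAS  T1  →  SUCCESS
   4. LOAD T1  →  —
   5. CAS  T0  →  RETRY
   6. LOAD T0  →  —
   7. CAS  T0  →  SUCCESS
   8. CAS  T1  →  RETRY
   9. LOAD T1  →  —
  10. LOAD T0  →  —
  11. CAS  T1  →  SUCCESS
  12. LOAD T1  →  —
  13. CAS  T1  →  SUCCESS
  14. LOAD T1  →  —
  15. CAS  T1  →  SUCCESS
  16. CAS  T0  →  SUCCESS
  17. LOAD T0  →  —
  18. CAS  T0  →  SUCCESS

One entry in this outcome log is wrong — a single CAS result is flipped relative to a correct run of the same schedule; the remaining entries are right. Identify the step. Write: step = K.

Reference trace:
[1] T1.load  rd  (counter 2, T1.r 2)
[2] T0.load  rd  (counter 2, T0.r 2)
[3] T1.cas  hit  (counter 3, T1.r 2)
[4] T1.load  rd  (counter 3, T1.r 3)
[5] T0.cas  miss  (counter 3, T0.r 2)
[6] T0.load  rd  (counter 3, T0.r 3)
[7] T0.cas  hit  (counter 4, T0.r 3)
[8] T1.cas  miss  (counter 4, T1.r 3)
[9] T1.load  rd  (counter 4, T1.r 4)
[10] T0.load  rd  (counter 4, T0.r 4)
[11] T1.cas  hit  (counter 5, T1.r 4)
[12] T1.load  rd  (counter 5, T1.r 5)
[13] T1.cas  hit  (counter 6, T1.r 5)
[14] T1.load  rd  (counter 6, T1.r 6)
[15] T1.cas  hit  (counter 7, T1.r 6)
[16] T0.cas  miss  (counter 7, T0.r 4)
[17] T0.load  rd  (counter 7, T0.r 7)
[18] T0.cas  hit  (counter 8, T0.r 7)
Log disagrees first at step 16.

step = 16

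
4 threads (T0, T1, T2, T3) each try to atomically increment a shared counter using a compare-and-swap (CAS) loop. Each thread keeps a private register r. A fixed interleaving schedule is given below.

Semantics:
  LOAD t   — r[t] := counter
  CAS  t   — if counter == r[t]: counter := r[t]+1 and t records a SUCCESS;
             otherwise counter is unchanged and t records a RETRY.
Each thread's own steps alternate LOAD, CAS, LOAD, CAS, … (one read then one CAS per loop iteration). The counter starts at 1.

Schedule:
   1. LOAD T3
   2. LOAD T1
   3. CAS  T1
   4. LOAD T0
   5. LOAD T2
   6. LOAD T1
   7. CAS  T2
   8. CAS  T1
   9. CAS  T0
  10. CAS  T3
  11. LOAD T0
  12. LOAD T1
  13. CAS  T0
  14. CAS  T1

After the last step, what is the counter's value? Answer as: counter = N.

counter = 4

[1] T3.load  rd  (counter 1, T3.r 1)
[2] T1.load  rd  (counter 1, T1.r 1)
[3] T1.cas  hit  (counter 2, T1.r 1)
[4] T0.load  rd  (counter 2, T0.r 2)
[5] T2.load  rd  (counter 2, T2.r 2)
[6] T1.load  rd  (counter 2, T1.r 2)
[7] T2.cas  hit  (counter 3, T2.r 2)
[8] T1.cas  miss  (counter 3, T1.r 2)
[9] T0.cas  miss  (counter 3, T0.r 2)
[10] T3.cas  miss  (counter 3, T3.r 1)
[11] T0.load  rd  (counter 3, T0.r 3)
[12] T1.load  rd  (counter 3, T1.r 3)
[13] T0.cas  hit  (counter 4, T0.r 3)
[14] T1.cas  miss  (counter 4, T1.r 3)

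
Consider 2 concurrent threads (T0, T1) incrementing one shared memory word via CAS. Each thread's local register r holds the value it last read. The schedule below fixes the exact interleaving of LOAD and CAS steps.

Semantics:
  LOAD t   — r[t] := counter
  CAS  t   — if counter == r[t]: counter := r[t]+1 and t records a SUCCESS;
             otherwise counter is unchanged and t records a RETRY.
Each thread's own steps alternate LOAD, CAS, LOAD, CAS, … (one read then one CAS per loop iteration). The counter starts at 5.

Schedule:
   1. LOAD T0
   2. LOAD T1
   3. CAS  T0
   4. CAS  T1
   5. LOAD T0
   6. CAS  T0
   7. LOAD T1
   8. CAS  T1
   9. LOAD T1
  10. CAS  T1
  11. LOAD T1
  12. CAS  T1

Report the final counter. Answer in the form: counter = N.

counter = 10

#1 T0 reads 5
#2 T1 reads 5
#3 T0 CAS(5→6) writes; counter now 6
#4 T1 CAS(5→6) fails; counter now 6
#5 T0 reads 6
#6 T0 CAS(6→7) writes; counter now 7
#7 T1 reads 7
#8 T1 CAS(7→8) writes; counter now 8
#9 T1 reads 8
#10 T1 CAS(8→9) writes; counter now 9
#11 T1 reads 9
#12 T1 CAS(9→10) writes; counter now 10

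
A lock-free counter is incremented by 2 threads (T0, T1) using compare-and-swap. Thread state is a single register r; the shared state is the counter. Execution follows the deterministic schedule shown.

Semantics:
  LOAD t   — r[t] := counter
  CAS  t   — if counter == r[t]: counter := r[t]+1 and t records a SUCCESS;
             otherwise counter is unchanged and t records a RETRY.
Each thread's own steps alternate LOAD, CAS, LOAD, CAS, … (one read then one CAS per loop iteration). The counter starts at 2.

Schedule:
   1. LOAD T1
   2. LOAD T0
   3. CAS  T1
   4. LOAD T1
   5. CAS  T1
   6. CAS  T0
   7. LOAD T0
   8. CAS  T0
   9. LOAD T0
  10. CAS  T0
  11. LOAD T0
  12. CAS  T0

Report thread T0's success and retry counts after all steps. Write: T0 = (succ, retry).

T0 = (3, 1)

#1 T1 reads 2
#2 T0 reads 2
#3 T1 CAS(2→3) writes; counter now 3
#4 T1 reads 3
#5 T1 CAS(3→4) writes; counter now 4
#6 T0 CAS(2→3) fails; counter now 4
#7 T0 reads 4
#8 T0 CAS(4→5) writes; counter now 5
#9 T0 reads 5
#10 T0 CAS(5→6) writes; counter now 6
#11 T0 reads 6
#12 T0 CAS(6→7) writes; counter now 7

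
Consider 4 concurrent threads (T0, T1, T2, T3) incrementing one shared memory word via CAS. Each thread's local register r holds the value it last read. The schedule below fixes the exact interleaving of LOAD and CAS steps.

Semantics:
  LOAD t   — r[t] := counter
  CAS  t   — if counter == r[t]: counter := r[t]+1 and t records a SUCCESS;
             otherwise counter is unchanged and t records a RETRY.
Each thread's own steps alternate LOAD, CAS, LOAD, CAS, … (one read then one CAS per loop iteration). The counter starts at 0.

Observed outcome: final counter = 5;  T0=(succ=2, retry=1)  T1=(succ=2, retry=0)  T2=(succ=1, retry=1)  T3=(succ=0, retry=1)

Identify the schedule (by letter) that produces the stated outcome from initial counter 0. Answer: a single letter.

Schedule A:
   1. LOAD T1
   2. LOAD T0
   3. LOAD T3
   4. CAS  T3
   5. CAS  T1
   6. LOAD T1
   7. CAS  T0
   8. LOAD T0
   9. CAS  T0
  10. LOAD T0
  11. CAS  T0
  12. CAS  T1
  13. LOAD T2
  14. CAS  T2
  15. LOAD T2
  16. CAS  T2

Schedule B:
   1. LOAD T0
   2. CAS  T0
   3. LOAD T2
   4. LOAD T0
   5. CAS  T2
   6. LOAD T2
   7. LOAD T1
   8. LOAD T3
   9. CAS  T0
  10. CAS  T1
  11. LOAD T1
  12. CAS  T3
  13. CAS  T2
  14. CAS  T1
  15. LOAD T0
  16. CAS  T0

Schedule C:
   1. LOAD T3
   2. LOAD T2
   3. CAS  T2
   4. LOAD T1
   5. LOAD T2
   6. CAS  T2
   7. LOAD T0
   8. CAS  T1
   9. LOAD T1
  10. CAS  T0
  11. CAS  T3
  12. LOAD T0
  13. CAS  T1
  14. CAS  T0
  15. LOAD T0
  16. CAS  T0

Tracing schedule B:
1. LOAD T0 → mem=0 r[T0]=0 [LOAD]
2. CAS T0 → mem=1 r[T0]=0 [OK]
3. LOAD T2 → mem=1 r[T2]=1 [LOAD]
4. LOAD T0 → mem=1 r[T0]=1 [LOAD]
5. CAS T2 → mem=2 r[T2]=1 [OK]
6. LOAD T2 → mem=2 r[T2]=2 [LOAD]
7. LOAD T1 → mem=2 r[T1]=2 [LOAD]
8. LOAD T3 → mem=2 r[T3]=2 [LOAD]
9. CAS T0 → mem=2 r[T0]=1 [RETRY]
10. CAS T1 → mem=3 r[T1]=2 [OK]
11. LOAD T1 → mem=3 r[T1]=3 [LOAD]
12. CAS T3 → mem=3 r[T3]=2 [RETRY]
13. CAS T2 → mem=3 r[T2]=2 [RETRY]
14. CAS T1 → mem=4 r[T1]=3 [OK]
15. LOAD T0 → mem=4 r[T0]=4 [LOAD]
16. CAS T0 → mem=5 r[T0]=4 [OK]

B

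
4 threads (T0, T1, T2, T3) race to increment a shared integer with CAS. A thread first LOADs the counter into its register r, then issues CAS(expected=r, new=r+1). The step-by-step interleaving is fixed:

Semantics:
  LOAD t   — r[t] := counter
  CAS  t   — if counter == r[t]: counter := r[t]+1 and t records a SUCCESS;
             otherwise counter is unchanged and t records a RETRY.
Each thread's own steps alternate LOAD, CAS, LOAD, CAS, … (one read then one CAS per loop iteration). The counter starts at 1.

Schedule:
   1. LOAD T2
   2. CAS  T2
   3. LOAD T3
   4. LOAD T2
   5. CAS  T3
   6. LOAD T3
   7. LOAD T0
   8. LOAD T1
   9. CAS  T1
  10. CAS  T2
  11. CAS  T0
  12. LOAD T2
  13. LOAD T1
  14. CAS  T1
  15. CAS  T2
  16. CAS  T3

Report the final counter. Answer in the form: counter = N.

counter = 5

#1 T2 reads 1
#2 T2 CAS(1→2) writes; counter now 2
#3 T3 reads 2
#4 T2 reads 2
#5 T3 CAS(2→3) writes; counter now 3
#6 T3 reads 3
#7 T0 reads 3
#8 T1 reads 3
#9 T1 CAS(3→4) writes; counter now 4
#10 T2 CAS(2→3) fails; counter now 4
#11 T0 CAS(3→4) fails; counter now 4
#12 T2 reads 4
#13 T1 reads 4
#14 T1 CAS(4→5) writes; counter now 5
#15 T2 CAS(4→5) fails; counter now 5
#16 T3 CAS(3→4) fails; counter now 5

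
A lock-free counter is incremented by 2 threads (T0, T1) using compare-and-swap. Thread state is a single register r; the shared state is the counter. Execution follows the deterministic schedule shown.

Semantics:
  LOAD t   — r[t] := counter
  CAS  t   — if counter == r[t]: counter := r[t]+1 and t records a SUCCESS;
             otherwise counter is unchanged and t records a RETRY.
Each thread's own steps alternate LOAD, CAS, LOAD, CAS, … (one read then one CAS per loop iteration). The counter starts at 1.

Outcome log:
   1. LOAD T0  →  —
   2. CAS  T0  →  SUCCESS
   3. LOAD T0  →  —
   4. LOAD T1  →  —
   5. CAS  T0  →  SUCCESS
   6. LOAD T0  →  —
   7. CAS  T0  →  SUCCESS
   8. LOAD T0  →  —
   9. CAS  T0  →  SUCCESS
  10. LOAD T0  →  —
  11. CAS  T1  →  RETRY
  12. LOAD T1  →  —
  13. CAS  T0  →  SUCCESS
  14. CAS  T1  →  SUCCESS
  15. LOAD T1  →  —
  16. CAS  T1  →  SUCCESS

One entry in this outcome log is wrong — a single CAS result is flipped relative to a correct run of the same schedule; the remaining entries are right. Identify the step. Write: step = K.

Correct run:
[1] T0.load  rd  (counter 1, T0.r 1)
[2] T0.cas  hit  (counter 2, T0.r 1)
[3] T0.load  rd  (counter 2, T0.r 2)
[4] T1.load  rd  (counter 2, T1.r 2)
[5] T0.cas  hit  (counter 3, T0.r 2)
[6] T0.load  rd  (counter 3, T0.r 3)
[7] T0.cas  hit  (counter 4, T0.r 3)
[8] T0.load  rd  (counter 4, T0.r 4)
[9] T0.cas  hit  (counter 5, T0.r 4)
[10] T0.load  rd  (counter 5, T0.r 5)
[11] T1.cas  miss  (counter 5, T1.r 2)
[12] T1.load  rd  (counter 5, T1.r 5)
[13] T0.cas  hit  (counter 6, T0.r 5)
[14] T1.cas  miss  (counter 6, T1.r 5)
[15] T1.load  rd  (counter 6, T1.r 6)
[16] T1.cas  hit  (counter 7, T1.r 6)
Mismatch at 14.

step = 14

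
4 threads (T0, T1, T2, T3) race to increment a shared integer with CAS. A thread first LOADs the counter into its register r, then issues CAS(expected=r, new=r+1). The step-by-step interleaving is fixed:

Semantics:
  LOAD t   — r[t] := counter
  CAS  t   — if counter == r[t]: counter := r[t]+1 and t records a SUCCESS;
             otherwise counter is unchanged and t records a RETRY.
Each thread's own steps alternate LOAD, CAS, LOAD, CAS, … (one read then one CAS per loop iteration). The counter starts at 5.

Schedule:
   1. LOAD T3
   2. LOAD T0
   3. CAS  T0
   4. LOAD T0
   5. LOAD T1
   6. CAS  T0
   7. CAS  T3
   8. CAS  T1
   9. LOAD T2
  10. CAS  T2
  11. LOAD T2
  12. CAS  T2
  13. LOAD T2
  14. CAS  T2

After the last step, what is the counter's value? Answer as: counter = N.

counter = 10

T3 LOAD — after: cnt=5, r=5 — load
T0 LOAD — after: cnt=5, r=5 — load
T0 CAS — after: cnt=6, r=5 — ok
T0 LOAD — after: cnt=6, r=6 — load
T1 LOAD — after: cnt=6, r=6 — load
T0 CAS — after: cnt=7, r=6 — ok
T3 CAS — after: cnt=7, r=5 — retry
T1 CAS — after: cnt=7, r=6 — retry
T2 LOAD — after: cnt=7, r=7 — load
T2 CAS — after: cnt=8, r=7 — ok
T2 LOAD — after: cnt=8, r=8 — load
T2 CAS — after: cnt=9, r=8 — ok
T2 LOAD — after: cnt=9, r=9 — load
T2 CAS — after: cnt=10, r=9 — ok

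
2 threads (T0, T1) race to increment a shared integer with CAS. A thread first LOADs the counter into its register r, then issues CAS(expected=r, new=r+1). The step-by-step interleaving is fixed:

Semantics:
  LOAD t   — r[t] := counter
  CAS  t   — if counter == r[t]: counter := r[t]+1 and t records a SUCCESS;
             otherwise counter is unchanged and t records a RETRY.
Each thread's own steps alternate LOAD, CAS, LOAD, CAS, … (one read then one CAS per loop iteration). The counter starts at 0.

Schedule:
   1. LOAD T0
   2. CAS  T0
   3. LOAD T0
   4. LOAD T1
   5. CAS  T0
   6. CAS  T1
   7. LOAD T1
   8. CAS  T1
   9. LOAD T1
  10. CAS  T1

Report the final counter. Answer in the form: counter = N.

counter = 4

T0 LOAD — after: cnt=0, r=0 — load
T0 CAS — after: cnt=1, r=0 — ok
T0 LOAD — after: cnt=1, r=1 — load
T1 LOAD — after: cnt=1, r=1 — load
T0 CAS — after: cnt=2, r=1 — ok
T1 CAS — after: cnt=2, r=1 — retry
T1 LOAD — after: cnt=2, r=2 — load
T1 CAS — after: cnt=3, r=2 — ok
T1 LOAD — after: cnt=3, r=3 — load
T1 CAS — after: cnt=4, r=3 — ok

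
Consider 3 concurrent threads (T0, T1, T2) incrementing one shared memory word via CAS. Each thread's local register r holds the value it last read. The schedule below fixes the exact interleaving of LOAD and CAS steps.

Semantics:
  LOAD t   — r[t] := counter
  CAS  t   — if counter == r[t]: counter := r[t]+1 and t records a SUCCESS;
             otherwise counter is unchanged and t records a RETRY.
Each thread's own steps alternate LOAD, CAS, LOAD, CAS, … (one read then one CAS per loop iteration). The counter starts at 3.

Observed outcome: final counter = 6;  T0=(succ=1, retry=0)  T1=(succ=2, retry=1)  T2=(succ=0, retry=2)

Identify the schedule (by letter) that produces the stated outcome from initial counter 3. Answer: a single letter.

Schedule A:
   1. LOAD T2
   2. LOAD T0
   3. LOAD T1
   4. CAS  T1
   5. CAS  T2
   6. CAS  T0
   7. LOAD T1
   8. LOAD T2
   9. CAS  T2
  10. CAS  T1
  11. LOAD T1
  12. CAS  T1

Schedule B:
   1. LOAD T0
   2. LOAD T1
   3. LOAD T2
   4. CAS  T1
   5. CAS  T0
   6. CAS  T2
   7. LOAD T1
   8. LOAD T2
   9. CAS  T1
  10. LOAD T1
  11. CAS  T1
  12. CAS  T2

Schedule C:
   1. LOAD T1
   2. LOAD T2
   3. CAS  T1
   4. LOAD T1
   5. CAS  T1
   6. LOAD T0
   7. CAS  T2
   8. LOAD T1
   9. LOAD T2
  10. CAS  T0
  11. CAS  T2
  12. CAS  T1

Run C:
T1 LOAD — after: cnt=3, r=3 — load
T2 LOAD — after: cnt=3, r=3 — load
T1 CAS — after: cnt=4, r=3 — ok
T1 LOAD — after: cnt=4, r=4 — load
T1 CAS — after: cnt=5, r=4 — ok
T0 LOAD — after: cnt=5, r=5 — load
T2 CAS — after: cnt=5, r=3 — retry
T1 LOAD — after: cnt=5, r=5 — load
T2 LOAD — after: cnt=5, r=5 — load
T0 CAS — after: cnt=6, r=5 — ok
T2 CAS — after: cnt=6, r=5 — retry
T1 CAS — after: cnt=6, r=5 — retry

C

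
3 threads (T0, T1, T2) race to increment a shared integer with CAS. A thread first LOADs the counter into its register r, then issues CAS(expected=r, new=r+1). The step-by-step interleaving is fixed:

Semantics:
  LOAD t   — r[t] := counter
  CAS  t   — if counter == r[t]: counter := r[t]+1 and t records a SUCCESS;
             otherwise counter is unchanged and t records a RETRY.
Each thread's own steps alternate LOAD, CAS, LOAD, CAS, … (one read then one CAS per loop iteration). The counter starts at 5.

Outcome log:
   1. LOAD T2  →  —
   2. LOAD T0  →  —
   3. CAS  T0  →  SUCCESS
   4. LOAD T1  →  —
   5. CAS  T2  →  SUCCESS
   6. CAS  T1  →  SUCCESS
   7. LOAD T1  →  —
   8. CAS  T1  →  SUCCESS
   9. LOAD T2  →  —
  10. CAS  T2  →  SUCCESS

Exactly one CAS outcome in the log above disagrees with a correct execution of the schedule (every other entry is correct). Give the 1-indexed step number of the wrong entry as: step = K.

step = 5

Re-executing:
   1) LOAD T2:  M=5  r_T2=5
   2) LOAD T0:  M=5  r_T0=5
   3) CAS  T0:  M=6  r_T0=5 ✓
   4) LOAD T1:  M=6  r_T1=6
   5) CAS  T2:  M=6  r_T2=5 ✗
   6) CAS  T1:  M=7  r_T1=6 ✓
   7) LOAD T1:  M=7  r_T1=7
   8) CAS  T1:  M=8  r_T1=7 ✓
   9) LOAD T2:  M=8  r_T2=8
  10) CAS  T2:  M=9  r_T2=8 ✓
Mismatch at 5.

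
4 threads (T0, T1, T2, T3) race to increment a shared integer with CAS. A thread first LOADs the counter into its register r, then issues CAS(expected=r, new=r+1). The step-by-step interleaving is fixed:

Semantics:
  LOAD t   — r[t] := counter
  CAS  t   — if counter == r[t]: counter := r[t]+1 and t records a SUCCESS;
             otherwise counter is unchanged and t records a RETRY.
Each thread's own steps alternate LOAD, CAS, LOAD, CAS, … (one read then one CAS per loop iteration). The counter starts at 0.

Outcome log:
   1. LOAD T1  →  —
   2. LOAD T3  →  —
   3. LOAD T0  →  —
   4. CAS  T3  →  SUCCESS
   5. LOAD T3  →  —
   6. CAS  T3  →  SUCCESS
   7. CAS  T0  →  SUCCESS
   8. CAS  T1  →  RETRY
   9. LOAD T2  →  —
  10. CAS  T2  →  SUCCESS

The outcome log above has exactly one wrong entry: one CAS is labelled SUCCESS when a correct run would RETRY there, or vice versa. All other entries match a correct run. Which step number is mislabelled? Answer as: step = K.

Correct run:
[1] T1.load  rd  (counter 0, T1.r 0)
[2] T3.load  rd  (counter 0, T3.r 0)
[3] T0.load  rd  (counter 0, T0.r 0)
[4] T3.cas  hit  (counter 1, T3.r 0)
[5] T3.load  rd  (counter 1, T3.r 1)
[6] T3.cas  hit  (counter 2, T3.r 1)
[7] T0.cas  miss  (counter 2, T0.r 0)
[8] T1.cas  miss  (counter 2, T1.r 0)
[9] T2.load  rd  (counter 2, T2.r 2)
[10] T2.cas  hit  (counter 3, T2.r 2)
Mismatch at 7.

step = 7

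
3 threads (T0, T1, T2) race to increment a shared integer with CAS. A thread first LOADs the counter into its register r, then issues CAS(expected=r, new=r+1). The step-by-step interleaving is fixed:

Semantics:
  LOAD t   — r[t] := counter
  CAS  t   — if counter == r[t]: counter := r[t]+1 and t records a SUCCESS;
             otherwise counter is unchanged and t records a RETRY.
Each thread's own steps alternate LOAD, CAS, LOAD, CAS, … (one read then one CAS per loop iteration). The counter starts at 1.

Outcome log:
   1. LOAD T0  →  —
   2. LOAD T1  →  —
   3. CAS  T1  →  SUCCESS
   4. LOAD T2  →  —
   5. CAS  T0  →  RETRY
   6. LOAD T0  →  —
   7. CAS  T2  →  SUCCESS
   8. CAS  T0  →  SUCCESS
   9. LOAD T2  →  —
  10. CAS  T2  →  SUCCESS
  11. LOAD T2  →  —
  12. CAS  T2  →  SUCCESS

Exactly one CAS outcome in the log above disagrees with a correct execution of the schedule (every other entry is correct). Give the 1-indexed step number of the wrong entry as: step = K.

step = 8

Correct run:
#1 T0 reads 1
#2 T1 reads 1
#3 T1 CAS(1→2) writes; counter now 2
#4 T2 reads 2
#5 T0 CAS(1→2) fails; counter now 2
#6 T0 reads 2
#7 T2 CAS(2→3) writes; counter now 3
#8 T0 CAS(2→3) fails; counter now 3
#9 T2 reads 3
#10 T2 CAS(3→4) writes; counter now 4
#11 T2 reads 4
#12 T2 CAS(4→5) writes; counter now 5
Log disagrees first at step 8.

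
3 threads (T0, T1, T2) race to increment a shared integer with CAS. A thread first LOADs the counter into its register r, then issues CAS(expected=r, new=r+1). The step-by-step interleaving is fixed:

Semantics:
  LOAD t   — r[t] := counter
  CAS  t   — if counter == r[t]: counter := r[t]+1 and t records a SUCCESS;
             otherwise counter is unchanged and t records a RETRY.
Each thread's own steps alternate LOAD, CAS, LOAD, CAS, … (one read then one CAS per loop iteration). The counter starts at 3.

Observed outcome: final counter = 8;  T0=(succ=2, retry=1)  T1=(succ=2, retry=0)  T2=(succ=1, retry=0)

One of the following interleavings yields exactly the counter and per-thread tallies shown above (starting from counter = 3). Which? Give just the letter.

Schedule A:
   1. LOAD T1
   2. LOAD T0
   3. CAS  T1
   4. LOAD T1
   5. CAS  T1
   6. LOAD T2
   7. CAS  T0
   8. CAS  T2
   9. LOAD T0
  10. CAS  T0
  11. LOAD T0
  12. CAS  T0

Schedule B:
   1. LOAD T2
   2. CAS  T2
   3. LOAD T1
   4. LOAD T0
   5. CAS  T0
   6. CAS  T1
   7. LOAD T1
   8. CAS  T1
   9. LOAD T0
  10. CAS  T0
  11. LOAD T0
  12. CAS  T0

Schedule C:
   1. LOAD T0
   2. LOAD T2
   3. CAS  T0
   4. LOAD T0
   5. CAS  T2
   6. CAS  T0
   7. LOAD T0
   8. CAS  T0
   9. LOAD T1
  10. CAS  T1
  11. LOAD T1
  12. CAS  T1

A

Run A:
1. LOAD T1 → mem=3 r[T1]=3 [LOAD]
2. LOAD T0 → mem=3 r[T0]=3 [LOAD]
3. CAS T1 → mem=4 r[T1]=3 [OK]
4. LOAD T1 → mem=4 r[T1]=4 [LOAD]
5. CAS T1 → mem=5 r[T1]=4 [OK]
6. LOAD T2 → mem=5 r[T2]=5 [LOAD]
7. CAS T0 → mem=5 r[T0]=3 [RETRY]
8. CAS T2 → mem=6 r[T2]=5 [OK]
9. LOAD T0 → mem=6 r[T0]=6 [LOAD]
10. CAS T0 → mem=7 r[T0]=6 [OK]
11. LOAD T0 → mem=7 r[T0]=7 [LOAD]
12. CAS T0 → mem=8 r[T0]=7 [OK]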